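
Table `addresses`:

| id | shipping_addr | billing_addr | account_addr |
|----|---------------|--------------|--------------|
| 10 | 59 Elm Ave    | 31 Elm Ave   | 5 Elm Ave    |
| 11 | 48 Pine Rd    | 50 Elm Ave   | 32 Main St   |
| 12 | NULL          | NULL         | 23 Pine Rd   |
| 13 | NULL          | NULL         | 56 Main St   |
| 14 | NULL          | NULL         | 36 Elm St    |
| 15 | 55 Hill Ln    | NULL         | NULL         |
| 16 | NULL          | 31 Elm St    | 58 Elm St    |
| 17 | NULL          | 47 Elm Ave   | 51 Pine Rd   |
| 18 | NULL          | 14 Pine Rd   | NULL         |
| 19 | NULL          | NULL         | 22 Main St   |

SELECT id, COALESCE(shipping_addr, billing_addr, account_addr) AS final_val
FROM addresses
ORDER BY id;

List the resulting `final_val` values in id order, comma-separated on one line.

id=10: shipping_addr=59 Elm Ave → 59 Elm Ave
id=11: shipping_addr=48 Pine Rd → 48 Pine Rd
id=12: shipping_addr=NULL, billing_addr=NULL, account_addr=23 Pine Rd → 23 Pine Rd
id=13: shipping_addr=NULL, billing_addr=NULL, account_addr=56 Main St → 56 Main St
id=14: shipping_addr=NULL, billing_addr=NULL, account_addr=36 Elm St → 36 Elm St
id=15: shipping_addr=55 Hill Ln → 55 Hill Ln
id=16: shipping_addr=NULL, billing_addr=31 Elm St → 31 Elm St
id=17: shipping_addr=NULL, billing_addr=47 Elm Ave → 47 Elm Ave
id=18: shipping_addr=NULL, billing_addr=14 Pine Rd → 14 Pine Rd
id=19: shipping_addr=NULL, billing_addr=NULL, account_addr=22 Main St → 22 Main St

59 Elm Ave, 48 Pine Rd, 23 Pine Rd, 56 Main St, 36 Elm St, 55 Hill Ln, 31 Elm St, 47 Elm Ave, 14 Pine Rd, 22 Main St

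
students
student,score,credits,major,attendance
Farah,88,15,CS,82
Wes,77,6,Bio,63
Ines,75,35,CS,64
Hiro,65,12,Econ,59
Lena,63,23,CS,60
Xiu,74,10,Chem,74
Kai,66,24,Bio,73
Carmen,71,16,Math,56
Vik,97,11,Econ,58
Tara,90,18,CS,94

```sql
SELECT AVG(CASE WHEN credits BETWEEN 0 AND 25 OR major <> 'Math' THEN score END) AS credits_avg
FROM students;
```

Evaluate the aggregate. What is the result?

student=Farah: ✓ → 88
student=Wes: ✓ → 77
student=Ines: ✓ → 75
student=Hiro: ✓ → 65
student=Lena: ✓ → 63
student=Xiu: ✓ → 74
student=Kai: ✓ → 66
student=Carmen: ✓ → 71
student=Vik: ✓ → 97
student=Tara: ✓ → 90
credits_avg = (88 + 77 + 75 + 65 + 63 + 74 + 66 + 71 + 97 + 90) / 10 = 76.6

76.6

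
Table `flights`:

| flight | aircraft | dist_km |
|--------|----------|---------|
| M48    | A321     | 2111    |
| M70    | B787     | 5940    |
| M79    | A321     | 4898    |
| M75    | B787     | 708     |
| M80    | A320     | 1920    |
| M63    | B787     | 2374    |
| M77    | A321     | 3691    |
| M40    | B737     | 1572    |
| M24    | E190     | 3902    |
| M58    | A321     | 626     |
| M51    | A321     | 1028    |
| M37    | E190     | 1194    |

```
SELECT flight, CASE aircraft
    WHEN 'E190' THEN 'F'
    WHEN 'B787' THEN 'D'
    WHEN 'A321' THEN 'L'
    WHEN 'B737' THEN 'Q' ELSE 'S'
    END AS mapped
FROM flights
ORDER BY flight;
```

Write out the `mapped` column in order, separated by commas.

flight=M24: aircraft='E190' → F
flight=M37: aircraft='E190' → F
flight=M40: aircraft='B737' → Q
flight=M48: aircraft='A321' → L
flight=M51: aircraft='A321' → L
flight=M58: aircraft='A321' → L
flight=M63: aircraft='B787' → D
flight=M70: aircraft='B787' → D
flight=M75: aircraft='B787' → D
flight=M77: aircraft='A321' → L
flight=M79: aircraft='A321' → L
flight=M80: ELSE → S

F, F, Q, L, L, L, D, D, D, L, L, S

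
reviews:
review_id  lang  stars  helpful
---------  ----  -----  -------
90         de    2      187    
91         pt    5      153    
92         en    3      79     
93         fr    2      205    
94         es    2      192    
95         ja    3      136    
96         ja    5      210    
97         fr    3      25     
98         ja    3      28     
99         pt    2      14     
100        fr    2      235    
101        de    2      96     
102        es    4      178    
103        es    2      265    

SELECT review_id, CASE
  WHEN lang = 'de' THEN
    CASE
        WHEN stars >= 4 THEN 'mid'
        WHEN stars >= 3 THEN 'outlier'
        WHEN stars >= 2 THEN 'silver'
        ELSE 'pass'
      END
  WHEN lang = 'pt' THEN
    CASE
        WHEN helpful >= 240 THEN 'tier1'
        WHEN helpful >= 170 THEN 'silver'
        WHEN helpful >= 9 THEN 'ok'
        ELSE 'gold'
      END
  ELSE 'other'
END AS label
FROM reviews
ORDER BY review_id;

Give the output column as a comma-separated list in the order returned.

silver, ok, other, other, other, other, other, other, other, ok, other, silver, other, other

review_id=90: lang='de' → inner[stars >= 2] → silver
review_id=91: lang='pt' → inner[helpful >= 9] → ok
review_id=92: lang='en' → outer ELSE → other
review_id=93: lang='fr' → outer ELSE → other
review_id=94: lang='es' → outer ELSE → other
review_id=95: lang='ja' → outer ELSE → other
review_id=96: lang='ja' → outer ELSE → other
review_id=97: lang='fr' → outer ELSE → other
review_id=98: lang='ja' → outer ELSE → other
review_id=99: lang='pt' → inner[helpful >= 9] → ok
review_id=100: lang='fr' → outer ELSE → other
review_id=101: lang='de' → inner[stars >= 2] → silver
review_id=102: lang='es' → outer ELSE → other
review_id=103: lang='es' → outer ELSE → other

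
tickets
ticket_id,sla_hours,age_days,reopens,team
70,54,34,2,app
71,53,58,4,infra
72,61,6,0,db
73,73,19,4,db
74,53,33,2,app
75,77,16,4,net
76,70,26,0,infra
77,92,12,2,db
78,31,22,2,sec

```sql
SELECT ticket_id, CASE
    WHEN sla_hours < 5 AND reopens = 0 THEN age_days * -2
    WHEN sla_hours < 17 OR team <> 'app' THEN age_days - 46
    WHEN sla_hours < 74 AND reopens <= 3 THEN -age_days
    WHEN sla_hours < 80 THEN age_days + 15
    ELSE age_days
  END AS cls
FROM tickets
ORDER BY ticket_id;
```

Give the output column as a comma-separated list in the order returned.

-34, 12, -40, -27, -33, -30, -20, -34, -24

ticket_id=70: sla_hours < 74 AND reopens <= 3 → -34
ticket_id=71: sla_hours < 17 OR team <> 'app' → 12
ticket_id=72: sla_hours < 17 OR team <> 'app' → -40
ticket_id=73: sla_hours < 17 OR team <> 'app' → -27
ticket_id=74: sla_hours < 74 AND reopens <= 3 → -33
ticket_id=75: sla_hours < 17 OR team <> 'app' → -30
ticket_id=76: sla_hours < 17 OR team <> 'app' → -20
ticket_id=77: sla_hours < 17 OR team <> 'app' → -34
ticket_id=78: sla_hours < 17 OR team <> 'app' → -24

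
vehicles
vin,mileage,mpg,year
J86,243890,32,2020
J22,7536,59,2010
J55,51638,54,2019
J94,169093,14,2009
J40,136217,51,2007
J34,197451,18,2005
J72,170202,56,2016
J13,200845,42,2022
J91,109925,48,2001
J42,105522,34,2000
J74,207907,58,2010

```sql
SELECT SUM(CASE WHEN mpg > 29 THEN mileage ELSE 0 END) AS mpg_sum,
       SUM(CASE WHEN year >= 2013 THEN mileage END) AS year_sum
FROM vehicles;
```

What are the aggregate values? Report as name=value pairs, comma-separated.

[mpg_sum: mpg > 29]
vin=J86: ✓ → 243890
vin=J22: ✓ → 7536
vin=J55: ✓ → 51638
vin=J94: ✗
vin=J40: ✓ → 136217
vin=J34: ✗
vin=J72: ✓ → 170202
vin=J13: ✓ → 200845
vin=J91: ✓ → 109925
vin=J42: ✓ → 105522
vin=J74: ✓ → 207907
mpg_sum = 243890 + 7536 + 51638 + 136217 + 170202 + 200845 + 109925 + 105522 + 207907 = 1233682
—
[year_sum: year >= 2013]
vin=J86: ✓ → 243890
vin=J22: ✗
vin=J55: ✓ → 51638
vin=J94: ✗
vin=J40: ✗
vin=J34: ✗
vin=J72: ✓ → 170202
vin=J13: ✓ → 200845
vin=J91: ✗
vin=J42: ✗
vin=J74: ✗
year_sum = 243890 + 51638 + 170202 + 200845 = 666575

mpg_sum=1233682, year_sum=666575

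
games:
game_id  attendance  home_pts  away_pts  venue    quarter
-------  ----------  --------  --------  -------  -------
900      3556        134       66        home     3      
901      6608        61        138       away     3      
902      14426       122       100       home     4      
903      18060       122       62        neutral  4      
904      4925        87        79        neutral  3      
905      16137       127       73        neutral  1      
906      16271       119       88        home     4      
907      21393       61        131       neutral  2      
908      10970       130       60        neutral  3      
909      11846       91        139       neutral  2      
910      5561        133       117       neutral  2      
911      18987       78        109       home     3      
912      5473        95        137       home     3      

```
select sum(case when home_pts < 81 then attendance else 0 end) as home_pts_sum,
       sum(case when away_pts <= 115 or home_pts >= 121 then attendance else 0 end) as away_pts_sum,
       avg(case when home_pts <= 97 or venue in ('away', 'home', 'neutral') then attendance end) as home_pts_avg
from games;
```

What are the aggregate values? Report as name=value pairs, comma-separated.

[home_pts_sum: home_pts < 81]
game_id=900: ✗
game_id=901: ✓ → 6608
game_id=902: ✗
game_id=903: ✗
game_id=904: ✗
game_id=905: ✗
game_id=906: ✗
game_id=907: ✓ → 21393
game_id=908: ✗
game_id=909: ✗
game_id=910: ✗
game_id=911: ✓ → 18987
game_id=912: ✗
home_pts_sum = 6608 + 21393 + 18987 = 46988
—
[away_pts_sum: away_pts <= 115 or home_pts >= 121]
game_id=900: ✓ → 3556
game_id=901: ✗
game_id=902: ✓ → 14426
game_id=903: ✓ → 18060
game_id=904: ✓ → 4925
game_id=905: ✓ → 16137
game_id=906: ✓ → 16271
game_id=907: ✗
game_id=908: ✓ → 10970
game_id=909: ✗
game_id=910: ✓ → 5561
game_id=911: ✓ → 18987
game_id=912: ✗
away_pts_sum = 3556 + 14426 + 18060 + 4925 + 16137 + 16271 + 10970 + 5561 + 18987 = 108893
—
[home_pts_avg: home_pts <= 97 or venue in ('away', 'home', 'neutral')]
game_id=900: ✓ → 3556
game_id=901: ✓ → 6608
game_id=902: ✓ → 14426
game_id=903: ✓ → 18060
game_id=904: ✓ → 4925
game_id=905: ✓ → 16137
game_id=906: ✓ → 16271
game_id=907: ✓ → 21393
game_id=908: ✓ → 10970
game_id=909: ✓ → 11846
game_id=910: ✓ → 5561
game_id=911: ✓ → 18987
game_id=912: ✓ → 5473
home_pts_avg = (3556 + 6608 + 14426 + 18060 + 4925 + 16137 + 16271 + 21393 + 10970 + 11846 + 5561 + 18987 + 5473) / 13 = 11862.5384615385

home_pts_sum=46988, away_pts_sum=108893, home_pts_avg=11862.5384615385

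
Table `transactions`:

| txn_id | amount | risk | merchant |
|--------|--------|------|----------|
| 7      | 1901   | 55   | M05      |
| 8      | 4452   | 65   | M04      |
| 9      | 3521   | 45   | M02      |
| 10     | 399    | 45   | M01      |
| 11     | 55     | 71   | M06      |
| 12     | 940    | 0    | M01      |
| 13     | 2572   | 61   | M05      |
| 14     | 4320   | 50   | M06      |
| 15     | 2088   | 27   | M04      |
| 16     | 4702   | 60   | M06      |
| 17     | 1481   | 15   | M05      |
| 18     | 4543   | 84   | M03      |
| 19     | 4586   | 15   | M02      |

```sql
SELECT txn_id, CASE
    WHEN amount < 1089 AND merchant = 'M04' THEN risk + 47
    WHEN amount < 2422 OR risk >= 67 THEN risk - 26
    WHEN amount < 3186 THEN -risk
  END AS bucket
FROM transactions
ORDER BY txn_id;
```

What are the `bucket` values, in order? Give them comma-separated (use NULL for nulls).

29, NULL, NULL, 19, 45, -26, -61, NULL, 1, NULL, -11, 58, NULL

txn_id=7: amount < 2422 OR risk >= 67 → 29
txn_id=8: (no match → NULL) → NULL
txn_id=9: (no match → NULL) → NULL
txn_id=10: amount < 2422 OR risk >= 67 → 19
txn_id=11: amount < 2422 OR risk >= 67 → 45
txn_id=12: amount < 2422 OR risk >= 67 → -26
txn_id=13: amount < 3186 → -61
txn_id=14: (no match → NULL) → NULL
txn_id=15: amount < 2422 OR risk >= 67 → 1
txn_id=16: (no match → NULL) → NULL
txn_id=17: amount < 2422 OR risk >= 67 → -11
txn_id=18: amount < 2422 OR risk >= 67 → 58
txn_id=19: (no match → NULL) → NULL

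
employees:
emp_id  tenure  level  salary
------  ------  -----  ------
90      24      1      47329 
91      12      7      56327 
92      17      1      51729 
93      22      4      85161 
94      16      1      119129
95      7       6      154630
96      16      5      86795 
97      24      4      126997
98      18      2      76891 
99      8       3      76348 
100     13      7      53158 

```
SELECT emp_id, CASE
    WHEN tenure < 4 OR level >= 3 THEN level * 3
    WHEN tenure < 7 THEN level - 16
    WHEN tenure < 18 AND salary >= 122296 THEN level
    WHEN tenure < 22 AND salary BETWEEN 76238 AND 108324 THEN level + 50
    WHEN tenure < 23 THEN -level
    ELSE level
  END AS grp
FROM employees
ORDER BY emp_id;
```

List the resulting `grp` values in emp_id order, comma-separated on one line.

emp_id=90: ELSE → 1
emp_id=91: tenure < 4 OR level >= 3 → 21
emp_id=92: tenure < 23 → -1
emp_id=93: tenure < 4 OR level >= 3 → 12
emp_id=94: tenure < 23 → -1
emp_id=95: tenure < 4 OR level >= 3 → 18
emp_id=96: tenure < 4 OR level >= 3 → 15
emp_id=97: tenure < 4 OR level >= 3 → 12
emp_id=98: tenure < 22 AND salary BETWEEN 76238 AND 108324 → 52
emp_id=99: tenure < 4 OR level >= 3 → 9
emp_id=100: tenure < 4 OR level >= 3 → 21

1, 21, -1, 12, -1, 18, 15, 12, 52, 9, 21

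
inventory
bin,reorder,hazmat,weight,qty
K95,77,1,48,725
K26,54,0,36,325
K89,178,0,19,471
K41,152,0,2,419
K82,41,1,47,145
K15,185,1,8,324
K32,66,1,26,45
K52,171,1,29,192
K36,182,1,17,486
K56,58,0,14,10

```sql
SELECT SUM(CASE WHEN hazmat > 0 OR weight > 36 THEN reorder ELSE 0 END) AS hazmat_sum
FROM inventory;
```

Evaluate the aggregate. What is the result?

bin=K95: ✓ → 77
bin=K26: ✗
bin=K89: ✗
bin=K41: ✗
bin=K82: ✓ → 41
bin=K15: ✓ → 185
bin=K32: ✓ → 66
bin=K52: ✓ → 171
bin=K36: ✓ → 182
bin=K56: ✗
hazmat_sum = 77 + 41 + 185 + 66 + 171 + 182 = 722

722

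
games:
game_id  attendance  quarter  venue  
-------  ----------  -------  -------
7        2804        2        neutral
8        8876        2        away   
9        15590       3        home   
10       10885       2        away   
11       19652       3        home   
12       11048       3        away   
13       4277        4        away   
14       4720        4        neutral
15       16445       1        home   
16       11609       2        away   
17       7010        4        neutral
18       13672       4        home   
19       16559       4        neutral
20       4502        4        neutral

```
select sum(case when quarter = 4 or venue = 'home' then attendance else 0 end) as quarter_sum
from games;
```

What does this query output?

game_id=7: ✗
game_id=8: ✗
game_id=9: ✓ → 15590
game_id=10: ✗
game_id=11: ✓ → 19652
game_id=12: ✗
game_id=13: ✓ → 4277
game_id=14: ✓ → 4720
game_id=15: ✓ → 16445
game_id=16: ✗
game_id=17: ✓ → 7010
game_id=18: ✓ → 13672
game_id=19: ✓ → 16559
game_id=20: ✓ → 4502
quarter_sum = 15590 + 19652 + 4277 + 4720 + 16445 + 7010 + 13672 + 16559 + 4502 = 102427

102427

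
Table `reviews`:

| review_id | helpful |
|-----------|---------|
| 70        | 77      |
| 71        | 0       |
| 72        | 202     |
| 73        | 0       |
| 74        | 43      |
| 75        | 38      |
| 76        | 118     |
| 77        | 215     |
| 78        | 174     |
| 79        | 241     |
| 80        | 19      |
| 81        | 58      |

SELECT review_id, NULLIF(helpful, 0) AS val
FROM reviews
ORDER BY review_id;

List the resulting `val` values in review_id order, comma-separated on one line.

77, NULL, 202, NULL, 43, 38, 118, 215, 174, 241, 19, 58

review_id=70: helpful=77 vs 0: differ → 77
review_id=71: helpful=0 vs 0: equal → NULL
review_id=72: helpful=202 vs 0: differ → 202
review_id=73: helpful=0 vs 0: equal → NULL
review_id=74: helpful=43 vs 0: differ → 43
review_id=75: helpful=38 vs 0: differ → 38
review_id=76: helpful=118 vs 0: differ → 118
review_id=77: helpful=215 vs 0: differ → 215
review_id=78: helpful=174 vs 0: differ → 174
review_id=79: helpful=241 vs 0: differ → 241
review_id=80: helpful=19 vs 0: differ → 19
review_id=81: helpful=58 vs 0: differ → 58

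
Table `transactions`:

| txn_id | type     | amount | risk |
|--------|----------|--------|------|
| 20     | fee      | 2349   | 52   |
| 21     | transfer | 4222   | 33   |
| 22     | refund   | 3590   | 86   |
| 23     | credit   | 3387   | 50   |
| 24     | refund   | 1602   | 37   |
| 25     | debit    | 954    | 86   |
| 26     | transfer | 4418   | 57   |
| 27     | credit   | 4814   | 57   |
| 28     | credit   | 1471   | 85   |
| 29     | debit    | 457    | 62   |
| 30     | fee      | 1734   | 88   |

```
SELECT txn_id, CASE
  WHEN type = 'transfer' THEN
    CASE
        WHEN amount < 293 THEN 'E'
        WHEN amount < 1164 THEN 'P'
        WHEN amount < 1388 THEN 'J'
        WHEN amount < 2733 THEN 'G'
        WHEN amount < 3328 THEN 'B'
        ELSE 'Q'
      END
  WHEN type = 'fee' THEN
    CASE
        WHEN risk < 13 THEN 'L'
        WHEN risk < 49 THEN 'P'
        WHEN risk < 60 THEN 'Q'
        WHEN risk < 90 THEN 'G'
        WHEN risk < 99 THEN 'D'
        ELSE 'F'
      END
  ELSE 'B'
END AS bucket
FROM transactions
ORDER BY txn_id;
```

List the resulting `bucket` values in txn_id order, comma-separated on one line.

txn_id=20: type='fee' → inner[risk < 60] → Q
txn_id=21: type='transfer' → inner[ELSE] → Q
txn_id=22: type='refund' → outer ELSE → B
txn_id=23: type='credit' → outer ELSE → B
txn_id=24: type='refund' → outer ELSE → B
txn_id=25: type='debit' → outer ELSE → B
txn_id=26: type='transfer' → inner[ELSE] → Q
txn_id=27: type='credit' → outer ELSE → B
txn_id=28: type='credit' → outer ELSE → B
txn_id=29: type='debit' → outer ELSE → B
txn_id=30: type='fee' → inner[risk < 90] → G

Q, Q, B, B, B, B, Q, B, B, B, G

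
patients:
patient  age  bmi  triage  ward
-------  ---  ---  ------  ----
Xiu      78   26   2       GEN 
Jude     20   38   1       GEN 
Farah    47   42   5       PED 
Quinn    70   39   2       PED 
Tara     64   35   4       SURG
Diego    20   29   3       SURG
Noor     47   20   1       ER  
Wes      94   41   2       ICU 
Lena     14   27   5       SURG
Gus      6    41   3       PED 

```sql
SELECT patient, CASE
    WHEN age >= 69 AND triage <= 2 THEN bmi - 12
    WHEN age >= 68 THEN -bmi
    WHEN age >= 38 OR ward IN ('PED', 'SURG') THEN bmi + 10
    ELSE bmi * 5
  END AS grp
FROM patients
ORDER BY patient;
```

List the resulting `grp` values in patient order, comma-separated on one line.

patient=Diego: age >= 38 OR ward IN ('PED', 'SURG') → 39
patient=Farah: age >= 38 OR ward IN ('PED', 'SURG') → 52
patient=Gus: age >= 38 OR ward IN ('PED', 'SURG') → 51
patient=Jude: ELSE → 190
patient=Lena: age >= 38 OR ward IN ('PED', 'SURG') → 37
patient=Noor: age >= 38 OR ward IN ('PED', 'SURG') → 30
patient=Quinn: age >= 69 AND triage <= 2 → 27
patient=Tara: age >= 38 OR ward IN ('PED', 'SURG') → 45
patient=Wes: age >= 69 AND triage <= 2 → 29
patient=Xiu: age >= 69 AND triage <= 2 → 14

39, 52, 51, 190, 37, 30, 27, 45, 29, 14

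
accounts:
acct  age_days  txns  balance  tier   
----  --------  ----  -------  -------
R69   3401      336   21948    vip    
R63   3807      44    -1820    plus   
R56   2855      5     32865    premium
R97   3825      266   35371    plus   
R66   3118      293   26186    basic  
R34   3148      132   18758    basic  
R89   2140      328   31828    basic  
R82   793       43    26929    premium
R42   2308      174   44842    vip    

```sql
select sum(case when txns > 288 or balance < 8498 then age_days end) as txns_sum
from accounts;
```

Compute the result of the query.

acct=R69: ✓ → 3401
acct=R63: ✓ → 3807
acct=R56: ✗
acct=R97: ✗
acct=R66: ✓ → 3118
acct=R34: ✗
acct=R89: ✓ → 2140
acct=R82: ✗
acct=R42: ✗
txns_sum = 3401 + 3807 + 3118 + 2140 = 12466

12466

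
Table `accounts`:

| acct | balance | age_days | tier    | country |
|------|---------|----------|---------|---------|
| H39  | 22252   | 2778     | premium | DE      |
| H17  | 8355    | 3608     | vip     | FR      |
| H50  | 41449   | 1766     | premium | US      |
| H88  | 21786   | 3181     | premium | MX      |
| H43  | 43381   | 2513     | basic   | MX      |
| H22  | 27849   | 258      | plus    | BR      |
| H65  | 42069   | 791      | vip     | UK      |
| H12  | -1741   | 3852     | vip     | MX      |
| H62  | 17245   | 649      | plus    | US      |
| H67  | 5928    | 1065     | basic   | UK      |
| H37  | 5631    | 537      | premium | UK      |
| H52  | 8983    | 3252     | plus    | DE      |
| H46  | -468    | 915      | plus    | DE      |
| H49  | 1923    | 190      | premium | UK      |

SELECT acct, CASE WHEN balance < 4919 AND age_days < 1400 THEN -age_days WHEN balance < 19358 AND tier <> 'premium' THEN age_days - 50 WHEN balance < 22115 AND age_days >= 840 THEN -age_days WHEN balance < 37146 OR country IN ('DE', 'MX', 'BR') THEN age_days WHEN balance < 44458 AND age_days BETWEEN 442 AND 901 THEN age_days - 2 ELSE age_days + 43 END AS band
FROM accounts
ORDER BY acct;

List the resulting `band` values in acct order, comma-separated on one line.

acct=H12: balance < 19358 AND tier <> 'premium' → 3802
acct=H17: balance < 19358 AND tier <> 'premium' → 3558
acct=H22: balance < 37146 OR country IN ('DE', 'MX', 'BR') → 258
acct=H37: balance < 37146 OR country IN ('DE', 'MX', 'BR') → 537
acct=H39: balance < 37146 OR country IN ('DE', 'MX', 'BR') → 2778
acct=H43: balance < 37146 OR country IN ('DE', 'MX', 'BR') → 2513
acct=H46: balance < 4919 AND age_days < 1400 → -915
acct=H49: balance < 4919 AND age_days < 1400 → -190
acct=H50: ELSE → 1809
acct=H52: balance < 19358 AND tier <> 'premium' → 3202
acct=H62: balance < 19358 AND tier <> 'premium' → 599
acct=H65: balance < 44458 AND age_days BETWEEN 442 AND 901 → 789
acct=H67: balance < 19358 AND tier <> 'premium' → 1015
acct=H88: balance < 22115 AND age_days >= 840 → -3181

3802, 3558, 258, 537, 2778, 2513, -915, -190, 1809, 3202, 599, 789, 1015, -3181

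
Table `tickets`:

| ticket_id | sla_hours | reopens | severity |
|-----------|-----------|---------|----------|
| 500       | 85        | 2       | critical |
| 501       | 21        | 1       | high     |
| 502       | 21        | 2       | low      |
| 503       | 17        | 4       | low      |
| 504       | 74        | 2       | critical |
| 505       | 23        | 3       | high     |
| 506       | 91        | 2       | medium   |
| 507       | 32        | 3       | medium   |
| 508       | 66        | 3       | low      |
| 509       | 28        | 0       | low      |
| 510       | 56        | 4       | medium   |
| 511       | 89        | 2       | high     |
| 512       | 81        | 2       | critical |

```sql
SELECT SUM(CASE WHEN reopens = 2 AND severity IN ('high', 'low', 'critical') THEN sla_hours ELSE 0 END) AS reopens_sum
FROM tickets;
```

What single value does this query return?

ticket_id=500: ✓ → 85
ticket_id=501: ✗
ticket_id=502: ✓ → 21
ticket_id=503: ✗
ticket_id=504: ✓ → 74
ticket_id=505: ✗
ticket_id=506: ✗
ticket_id=507: ✗
ticket_id=508: ✗
ticket_id=509: ✗
ticket_id=510: ✗
ticket_id=511: ✓ → 89
ticket_id=512: ✓ → 81
reopens_sum = 85 + 21 + 74 + 89 + 81 = 350

350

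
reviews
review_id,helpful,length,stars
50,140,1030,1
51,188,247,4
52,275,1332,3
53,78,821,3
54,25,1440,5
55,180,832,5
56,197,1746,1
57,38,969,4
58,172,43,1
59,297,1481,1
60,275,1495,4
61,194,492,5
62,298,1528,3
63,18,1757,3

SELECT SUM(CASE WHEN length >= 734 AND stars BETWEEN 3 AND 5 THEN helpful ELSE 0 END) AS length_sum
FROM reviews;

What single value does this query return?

1187

review_id=50: ✗
review_id=51: ✗
review_id=52: ✓ → 275
review_id=53: ✓ → 78
review_id=54: ✓ → 25
review_id=55: ✓ → 180
review_id=56: ✗
review_id=57: ✓ → 38
review_id=58: ✗
review_id=59: ✗
review_id=60: ✓ → 275
review_id=61: ✗
review_id=62: ✓ → 298
review_id=63: ✓ → 18
length_sum = 275 + 78 + 25 + 180 + 38 + 275 + 298 + 18 = 1187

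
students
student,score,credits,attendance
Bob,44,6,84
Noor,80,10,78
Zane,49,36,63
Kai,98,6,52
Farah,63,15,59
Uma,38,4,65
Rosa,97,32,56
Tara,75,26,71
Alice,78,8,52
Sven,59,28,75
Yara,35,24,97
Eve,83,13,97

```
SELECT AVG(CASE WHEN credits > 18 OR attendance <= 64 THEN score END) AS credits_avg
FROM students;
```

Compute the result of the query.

student=Bob: ✗
student=Noor: ✗
student=Zane: ✓ → 49
student=Kai: ✓ → 98
student=Farah: ✓ → 63
student=Uma: ✗
student=Rosa: ✓ → 97
student=Tara: ✓ → 75
student=Alice: ✓ → 78
student=Sven: ✓ → 59
student=Yara: ✓ → 35
student=Eve: ✗
credits_avg = (49 + 98 + 63 + 97 + 75 + 78 + 59 + 35) / 8 = 69.25

69.25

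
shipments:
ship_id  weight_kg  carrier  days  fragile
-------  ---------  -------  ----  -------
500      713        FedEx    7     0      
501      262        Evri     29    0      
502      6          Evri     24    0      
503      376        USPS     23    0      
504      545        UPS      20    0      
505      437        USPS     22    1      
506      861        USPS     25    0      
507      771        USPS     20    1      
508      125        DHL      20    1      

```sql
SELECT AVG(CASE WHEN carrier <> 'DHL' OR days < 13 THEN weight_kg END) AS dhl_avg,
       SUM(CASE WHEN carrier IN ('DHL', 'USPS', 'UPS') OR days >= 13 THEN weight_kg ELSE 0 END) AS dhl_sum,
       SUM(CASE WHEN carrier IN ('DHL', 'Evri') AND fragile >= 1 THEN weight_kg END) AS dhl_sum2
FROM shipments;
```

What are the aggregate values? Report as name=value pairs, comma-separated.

dhl_avg=496.375, dhl_sum=3383, dhl_sum2=125

[dhl_avg: carrier <> 'DHL' OR days < 13]
ship_id=500: ✓ → 713
ship_id=501: ✓ → 262
ship_id=502: ✓ → 6
ship_id=503: ✓ → 376
ship_id=504: ✓ → 545
ship_id=505: ✓ → 437
ship_id=506: ✓ → 861
ship_id=507: ✓ → 771
ship_id=508: ✗
dhl_avg = (713 + 262 + 6 + 376 + 545 + 437 + 861 + 771) / 8 = 496.375
—
[dhl_sum: carrier IN ('DHL', 'USPS', 'UPS') OR days >= 13]
ship_id=500: ✗
ship_id=501: ✓ → 262
ship_id=502: ✓ → 6
ship_id=503: ✓ → 376
ship_id=504: ✓ → 545
ship_id=505: ✓ → 437
ship_id=506: ✓ → 861
ship_id=507: ✓ → 771
ship_id=508: ✓ → 125
dhl_sum = 262 + 6 + 376 + 545 + 437 + 861 + 771 + 125 = 3383
—
[dhl_sum2: carrier IN ('DHL', 'Evri') AND fragile >= 1]
ship_id=500: ✗
ship_id=501: ✗
ship_id=502: ✗
ship_id=503: ✗
ship_id=504: ✗
ship_id=505: ✗
ship_id=506: ✗
ship_id=507: ✗
ship_id=508: ✓ → 125
dhl_sum2 = 125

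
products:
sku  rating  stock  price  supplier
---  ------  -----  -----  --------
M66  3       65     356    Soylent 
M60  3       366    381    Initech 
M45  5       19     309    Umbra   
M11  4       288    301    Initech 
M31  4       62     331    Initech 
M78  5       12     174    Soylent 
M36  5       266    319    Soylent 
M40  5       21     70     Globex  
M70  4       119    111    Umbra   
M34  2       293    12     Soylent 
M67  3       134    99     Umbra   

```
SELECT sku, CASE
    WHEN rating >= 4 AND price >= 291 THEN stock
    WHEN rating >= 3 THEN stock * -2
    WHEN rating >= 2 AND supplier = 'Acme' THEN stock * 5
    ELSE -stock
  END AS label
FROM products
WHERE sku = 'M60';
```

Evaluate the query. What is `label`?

-732

sku = M60: rating=3, stock=366, price=381, supplier=Initech.
rating >= 4 AND price >= 291 → false
rating >= 3 → true → -732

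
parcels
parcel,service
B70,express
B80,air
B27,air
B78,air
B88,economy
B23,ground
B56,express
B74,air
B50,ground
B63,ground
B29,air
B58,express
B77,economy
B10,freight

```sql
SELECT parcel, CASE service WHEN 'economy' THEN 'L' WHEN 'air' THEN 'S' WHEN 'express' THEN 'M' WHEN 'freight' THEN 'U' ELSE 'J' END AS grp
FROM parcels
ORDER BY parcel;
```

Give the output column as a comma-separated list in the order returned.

U, J, S, S, J, M, M, J, M, S, L, S, S, L

parcel=B10: service='freight' → U
parcel=B23: ELSE → J
parcel=B27: service='air' → S
parcel=B29: service='air' → S
parcel=B50: ELSE → J
parcel=B56: service='express' → M
parcel=B58: service='express' → M
parcel=B63: ELSE → J
parcel=B70: service='express' → M
parcel=B74: service='air' → S
parcel=B77: service='economy' → L
parcel=B78: service='air' → S
parcel=B80: service='air' → S
parcel=B88: service='economy' → L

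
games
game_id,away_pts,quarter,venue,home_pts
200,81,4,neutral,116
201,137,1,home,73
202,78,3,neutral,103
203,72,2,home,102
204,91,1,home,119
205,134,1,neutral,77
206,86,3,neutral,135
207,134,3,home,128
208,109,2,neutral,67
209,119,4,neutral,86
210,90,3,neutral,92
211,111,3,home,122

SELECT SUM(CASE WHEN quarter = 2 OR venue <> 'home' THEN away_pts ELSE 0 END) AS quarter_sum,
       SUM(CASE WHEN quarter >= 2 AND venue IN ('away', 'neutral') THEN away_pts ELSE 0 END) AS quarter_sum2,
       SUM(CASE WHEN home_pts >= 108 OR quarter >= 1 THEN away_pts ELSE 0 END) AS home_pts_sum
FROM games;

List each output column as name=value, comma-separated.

[quarter_sum: quarter = 2 OR venue <> 'home']
game_id=200: ✓ → 81
game_id=201: ✗
game_id=202: ✓ → 78
game_id=203: ✓ → 72
game_id=204: ✗
game_id=205: ✓ → 134
game_id=206: ✓ → 86
game_id=207: ✗
game_id=208: ✓ → 109
game_id=209: ✓ → 119
game_id=210: ✓ → 90
game_id=211: ✗
quarter_sum = 81 + 78 + 72 + 134 + 86 + 109 + 119 + 90 = 769
—
[quarter_sum2: quarter >= 2 AND venue IN ('away', 'neutral')]
game_id=200: ✓ → 81
game_id=201: ✗
game_id=202: ✓ → 78
game_id=203: ✗
game_id=204: ✗
game_id=205: ✗
game_id=206: ✓ → 86
game_id=207: ✗
game_id=208: ✓ → 109
game_id=209: ✓ → 119
game_id=210: ✓ → 90
game_id=211: ✗
quarter_sum2 = 81 + 78 + 86 + 109 + 119 + 90 = 563
—
[home_pts_sum: home_pts >= 108 OR quarter >= 1]
game_id=200: ✓ → 81
game_id=201: ✓ → 137
game_id=202: ✓ → 78
game_id=203: ✓ → 72
game_id=204: ✓ → 91
game_id=205: ✓ → 134
game_id=206: ✓ → 86
game_id=207: ✓ → 134
game_id=208: ✓ → 109
game_id=209: ✓ → 119
game_id=210: ✓ → 90
game_id=211: ✓ → 111
home_pts_sum = 81 + 137 + 78 + 72 + 91 + 134 + 86 + 134 + 109 + 119 + 90 + 111 = 1242

quarter_sum=769, quarter_sum2=563, home_pts_sum=1242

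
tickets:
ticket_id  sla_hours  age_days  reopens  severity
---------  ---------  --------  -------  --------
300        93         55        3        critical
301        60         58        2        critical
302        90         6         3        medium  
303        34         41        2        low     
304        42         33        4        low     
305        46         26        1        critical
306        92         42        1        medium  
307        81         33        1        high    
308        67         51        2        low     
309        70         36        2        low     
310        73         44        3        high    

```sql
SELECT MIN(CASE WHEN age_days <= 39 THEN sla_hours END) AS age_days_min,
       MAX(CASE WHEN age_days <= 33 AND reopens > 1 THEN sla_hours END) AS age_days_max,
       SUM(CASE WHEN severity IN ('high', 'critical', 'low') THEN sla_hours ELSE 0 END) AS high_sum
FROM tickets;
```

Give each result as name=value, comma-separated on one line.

age_days_min=42, age_days_max=90, high_sum=566

[age_days_min: age_days <= 39]
ticket_id=300: ✗
ticket_id=301: ✗
ticket_id=302: ✓ → 90
ticket_id=303: ✗
ticket_id=304: ✓ → 42
ticket_id=305: ✓ → 46
ticket_id=306: ✗
ticket_id=307: ✓ → 81
ticket_id=308: ✗
ticket_id=309: ✓ → 70
ticket_id=310: ✗
age_days_min = MIN(90, 42, 46, 81, 70) = 42
—
[age_days_max: age_days <= 33 AND reopens > 1]
ticket_id=300: ✗
ticket_id=301: ✗
ticket_id=302: ✓ → 90
ticket_id=303: ✗
ticket_id=304: ✓ → 42
ticket_id=305: ✗
ticket_id=306: ✗
ticket_id=307: ✗
ticket_id=308: ✗
ticket_id=309: ✗
ticket_id=310: ✗
age_days_max = MAX(90, 42) = 90
—
[high_sum: severity IN ('high', 'critical', 'low')]
ticket_id=300: ✓ → 93
ticket_id=301: ✓ → 60
ticket_id=302: ✗
ticket_id=303: ✓ → 34
ticket_id=304: ✓ → 42
ticket_id=305: ✓ → 46
ticket_id=306: ✗
ticket_id=307: ✓ → 81
ticket_id=308: ✓ → 67
ticket_id=309: ✓ → 70
ticket_id=310: ✓ → 73
high_sum = 93 + 60 + 34 + 42 + 46 + 81 + 67 + 70 + 73 = 566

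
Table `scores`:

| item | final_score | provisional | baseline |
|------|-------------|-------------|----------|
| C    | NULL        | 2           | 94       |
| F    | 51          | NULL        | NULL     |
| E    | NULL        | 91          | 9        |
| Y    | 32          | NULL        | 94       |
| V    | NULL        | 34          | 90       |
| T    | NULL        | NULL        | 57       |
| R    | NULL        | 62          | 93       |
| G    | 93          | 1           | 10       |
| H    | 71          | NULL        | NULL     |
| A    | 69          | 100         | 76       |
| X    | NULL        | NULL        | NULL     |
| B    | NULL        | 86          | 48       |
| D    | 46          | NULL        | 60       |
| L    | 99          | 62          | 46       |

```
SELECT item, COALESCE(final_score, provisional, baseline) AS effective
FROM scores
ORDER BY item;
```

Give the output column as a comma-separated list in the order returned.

69, 86, 2, 46, 91, 51, 93, 71, 99, 62, 57, 34, NULL, 32

item=A: final_score=69 → 69
item=B: final_score=NULL, provisional=86 → 86
item=C: final_score=NULL, provisional=2 → 2
item=D: final_score=46 → 46
item=E: final_score=NULL, provisional=91 → 91
item=F: final_score=51 → 51
item=G: final_score=93 → 93
item=H: final_score=71 → 71
item=L: final_score=99 → 99
item=R: final_score=NULL, provisional=62 → 62
item=T: final_score=NULL, provisional=NULL, baseline=57 → 57
item=V: final_score=NULL, provisional=34 → 34
item=X: final_score=NULL, provisional=NULL, baseline=NULL (all NULL) → NULL
item=Y: final_score=32 → 32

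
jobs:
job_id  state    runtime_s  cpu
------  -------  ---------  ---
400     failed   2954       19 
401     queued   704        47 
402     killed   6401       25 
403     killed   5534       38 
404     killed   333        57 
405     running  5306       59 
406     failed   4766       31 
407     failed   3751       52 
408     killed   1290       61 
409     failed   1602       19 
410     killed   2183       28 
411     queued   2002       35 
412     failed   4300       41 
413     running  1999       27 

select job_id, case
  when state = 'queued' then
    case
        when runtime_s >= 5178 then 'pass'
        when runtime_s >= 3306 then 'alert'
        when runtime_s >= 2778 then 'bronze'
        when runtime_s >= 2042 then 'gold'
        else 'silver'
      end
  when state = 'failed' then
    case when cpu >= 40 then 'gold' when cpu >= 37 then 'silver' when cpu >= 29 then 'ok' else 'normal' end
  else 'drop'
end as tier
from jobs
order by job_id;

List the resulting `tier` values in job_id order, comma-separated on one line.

normal, silver, drop, drop, drop, drop, ok, gold, drop, normal, drop, silver, gold, drop

job_id=400: state='failed' → inner[ELSE] → normal
job_id=401: state='queued' → inner[ELSE] → silver
job_id=402: state='killed' → outer ELSE → drop
job_id=403: state='killed' → outer ELSE → drop
job_id=404: state='killed' → outer ELSE → drop
job_id=405: state='running' → outer ELSE → drop
job_id=406: state='failed' → inner[cpu >= 29] → ok
job_id=407: state='failed' → inner[cpu >= 40] → gold
job_id=408: state='killed' → outer ELSE → drop
job_id=409: state='failed' → inner[ELSE] → normal
job_id=410: state='killed' → outer ELSE → drop
job_id=411: state='queued' → inner[ELSE] → silver
job_id=412: state='failed' → inner[cpu >= 40] → gold
job_id=413: state='running' → outer ELSE → drop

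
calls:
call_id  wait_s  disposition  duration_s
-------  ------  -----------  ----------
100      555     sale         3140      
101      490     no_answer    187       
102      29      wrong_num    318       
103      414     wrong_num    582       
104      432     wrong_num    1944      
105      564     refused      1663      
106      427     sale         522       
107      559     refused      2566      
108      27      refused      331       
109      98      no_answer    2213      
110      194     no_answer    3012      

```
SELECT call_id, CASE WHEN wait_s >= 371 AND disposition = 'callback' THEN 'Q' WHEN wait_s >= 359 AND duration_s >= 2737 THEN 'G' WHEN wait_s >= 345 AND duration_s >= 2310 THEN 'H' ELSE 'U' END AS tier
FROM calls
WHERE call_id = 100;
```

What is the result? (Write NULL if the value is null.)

G

call_id = 100: wait_s=555, disposition=sale, duration_s=3140.
wait_s >= 371 AND disposition = 'callback' → false
wait_s >= 359 AND duration_s >= 2737 → true → G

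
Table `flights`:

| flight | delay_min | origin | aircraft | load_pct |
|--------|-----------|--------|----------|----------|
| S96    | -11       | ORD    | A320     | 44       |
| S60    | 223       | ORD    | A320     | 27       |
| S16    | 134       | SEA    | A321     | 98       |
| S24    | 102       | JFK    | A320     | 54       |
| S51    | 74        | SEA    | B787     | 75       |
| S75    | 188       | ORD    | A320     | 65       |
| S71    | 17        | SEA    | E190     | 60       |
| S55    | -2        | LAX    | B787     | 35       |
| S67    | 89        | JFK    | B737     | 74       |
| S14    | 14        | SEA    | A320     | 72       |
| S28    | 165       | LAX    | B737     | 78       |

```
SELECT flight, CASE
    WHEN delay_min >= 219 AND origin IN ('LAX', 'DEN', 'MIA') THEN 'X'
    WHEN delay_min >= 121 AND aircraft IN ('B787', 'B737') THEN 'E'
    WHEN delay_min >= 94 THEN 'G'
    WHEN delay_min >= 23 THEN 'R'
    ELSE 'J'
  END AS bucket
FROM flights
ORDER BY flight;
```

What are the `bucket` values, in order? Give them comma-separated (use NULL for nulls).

J, G, G, E, R, J, G, R, J, G, J

flight=S14: ELSE → J
flight=S16: delay_min >= 94 → G
flight=S24: delay_min >= 94 → G
flight=S28: delay_min >= 121 AND aircraft IN ('B787', 'B737') → E
flight=S51: delay_min >= 23 → R
flight=S55: ELSE → J
flight=S60: delay_min >= 94 → G
flight=S67: delay_min >= 23 → R
flight=S71: ELSE → J
flight=S75: delay_min >= 94 → G
flight=S96: ELSE → J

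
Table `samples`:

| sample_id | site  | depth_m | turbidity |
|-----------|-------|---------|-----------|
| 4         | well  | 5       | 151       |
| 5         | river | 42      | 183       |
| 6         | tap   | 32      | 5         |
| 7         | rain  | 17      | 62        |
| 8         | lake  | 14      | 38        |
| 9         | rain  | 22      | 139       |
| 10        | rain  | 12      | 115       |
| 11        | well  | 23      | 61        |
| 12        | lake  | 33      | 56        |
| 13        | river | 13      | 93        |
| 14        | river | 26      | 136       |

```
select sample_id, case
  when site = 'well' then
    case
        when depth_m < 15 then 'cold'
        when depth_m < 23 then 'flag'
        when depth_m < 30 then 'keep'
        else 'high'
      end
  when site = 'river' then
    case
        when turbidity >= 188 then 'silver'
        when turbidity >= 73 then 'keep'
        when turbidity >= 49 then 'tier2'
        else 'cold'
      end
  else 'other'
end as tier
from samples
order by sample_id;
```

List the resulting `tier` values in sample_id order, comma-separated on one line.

sample_id=4: site='well' → inner[depth_m < 15] → cold
sample_id=5: site='river' → inner[turbidity >= 73] → keep
sample_id=6: site='tap' → outer ELSE → other
sample_id=7: site='rain' → outer ELSE → other
sample_id=8: site='lake' → outer ELSE → other
sample_id=9: site='rain' → outer ELSE → other
sample_id=10: site='rain' → outer ELSE → other
sample_id=11: site='well' → inner[depth_m < 30] → keep
sample_id=12: site='lake' → outer ELSE → other
sample_id=13: site='river' → inner[turbidity >= 73] → keep
sample_id=14: site='river' → inner[turbidity >= 73] → keep

cold, keep, other, other, other, other, other, keep, other, keep, keep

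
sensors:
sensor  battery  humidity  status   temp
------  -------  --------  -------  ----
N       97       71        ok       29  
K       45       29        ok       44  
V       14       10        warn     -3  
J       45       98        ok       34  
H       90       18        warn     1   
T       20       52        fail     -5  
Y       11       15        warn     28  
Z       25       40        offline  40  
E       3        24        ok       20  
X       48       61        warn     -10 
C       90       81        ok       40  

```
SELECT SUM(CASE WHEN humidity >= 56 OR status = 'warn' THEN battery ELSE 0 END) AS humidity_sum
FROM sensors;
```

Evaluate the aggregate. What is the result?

sensor=N: ✓ → 97
sensor=K: ✗
sensor=V: ✓ → 14
sensor=J: ✓ → 45
sensor=H: ✓ → 90
sensor=T: ✗
sensor=Y: ✓ → 11
sensor=Z: ✗
sensor=E: ✗
sensor=X: ✓ → 48
sensor=C: ✓ → 90
humidity_sum = 97 + 14 + 45 + 90 + 11 + 48 + 90 = 395

395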